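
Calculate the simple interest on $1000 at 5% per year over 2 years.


Use the formula I = P x R x T / 100
P x R x T = 1000 x 5 x 2 = 10000
I = 10000 / 100 = $100

$100


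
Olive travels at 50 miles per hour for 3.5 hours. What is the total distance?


Use the formula: distance = speed x time
Speed = 50 mph, Time = 3.5 hours
50 x 3.5 = 175 miles

175 miles


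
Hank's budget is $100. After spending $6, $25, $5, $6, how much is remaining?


Add up expenses:
$6 + $25 + $5 + $6 = $42
Subtract from budget:
$100 - $42 = $58

$58


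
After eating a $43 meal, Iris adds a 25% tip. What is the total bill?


Calculate the tip:
25% of $43 = $10.75
Add tip to meal cost:
$43 + $10.75 = $53.75

$53.75


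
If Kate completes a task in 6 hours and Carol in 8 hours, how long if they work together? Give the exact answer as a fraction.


Kate's rate: 1/6 of the job per hour
Carol's rate: 1/8 of the job per hour
Combined rate: 1/6 + 1/8 = 7/24 per hour
Time = 1 / (7/24) = 24/7 hours (≈ 3.43 hours)

24/7 hours


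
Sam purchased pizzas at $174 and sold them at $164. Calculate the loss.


Selling price = $164
Cost price = $174
Loss = cost price - selling price:
Loss = $174 - $164 = $10

$10


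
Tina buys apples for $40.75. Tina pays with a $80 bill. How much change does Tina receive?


Start with the amount paid:
$80
Subtract the price:
$80 - $40.75 = $39.25

$39.25


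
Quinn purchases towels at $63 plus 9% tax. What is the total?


Calculate the tax:
9% of $63 = $5.67
Add tax to price:
$63 + $5.67 = $68.67

$68.67


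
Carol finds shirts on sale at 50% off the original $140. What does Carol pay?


Calculate the discount amount:
50% of $140 = $70
Subtract from original:
$140 - $70 = $70

$70


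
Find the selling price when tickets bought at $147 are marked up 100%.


Calculate the markup amount:
100% of $147 = $147
Add to cost:
$147 + $147 = $294

$294


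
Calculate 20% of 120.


Convert percentage to decimal:
20% = 0.2
Multiply:
120 x 0.2 = 24

24


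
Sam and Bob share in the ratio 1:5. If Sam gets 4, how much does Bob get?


Find the multiplier:
4 / 1 = 4
Apply to Bob's share:
5 x 4 = 20

20


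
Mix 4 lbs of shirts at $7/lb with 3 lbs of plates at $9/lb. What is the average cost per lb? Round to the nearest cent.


Cost of shirts:
4 x $7 = $28
Cost of plates:
3 x $9 = $27
Total cost: $28 + $27 = $55
Total weight: 7 lbs
Average: $55 / 7 = $7.8571... ≈ $7.86/lb

$7.86/lb


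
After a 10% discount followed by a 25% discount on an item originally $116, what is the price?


First discount:
10% of $116 = $11.60
Price after first discount:
$116 - $11.60 = $104.40
Second discount:
25% of $104.40 = $26.10
Final price:
$104.40 - $26.10 = $78.30

$78.30


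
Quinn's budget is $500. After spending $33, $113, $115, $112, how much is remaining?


Add up expenses:
$33 + $113 + $115 + $112 = $373
Subtract from budget:
$500 - $373 = $127

$127


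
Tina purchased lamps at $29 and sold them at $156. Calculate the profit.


Selling price = $156
Cost price = $29
Profit = selling price - cost price:
Profit = $156 - $29 = $127

$127


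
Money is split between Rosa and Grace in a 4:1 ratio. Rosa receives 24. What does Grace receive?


Find the multiplier:
24 / 4 = 6
Apply to Grace's share:
1 x 6 = 6

6


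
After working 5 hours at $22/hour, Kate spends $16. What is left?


Calculate earnings:
5 x $22 = $110
Subtract spending:
$110 - $16 = $94

$94


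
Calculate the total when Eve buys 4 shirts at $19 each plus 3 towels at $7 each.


Cost of shirts:
4 x $19 = $76
Cost of towels:
3 x $7 = $21
Add both:
$76 + $21 = $97

$97


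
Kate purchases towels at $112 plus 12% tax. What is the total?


Calculate the tax:
12% of $112 = $13.44
Add tax to price:
$112 + $13.44 = $125.44

$125.44


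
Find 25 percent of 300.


Convert percentage to decimal:
25% = 0.25
Multiply:
300 x 0.25 = 75

75


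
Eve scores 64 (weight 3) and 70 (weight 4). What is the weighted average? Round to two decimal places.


Weighted sum:
3 x 64 + 4 x 70 = 472
Total weight:
3 + 4 = 7
Weighted average:
472 / 7 = 67.4285... ≈ 67.43

67.43


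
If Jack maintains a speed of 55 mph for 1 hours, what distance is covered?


Use the formula: distance = speed x time
Speed = 55 mph, Time = 1 hours
55 x 1 = 55 miles

55 miles


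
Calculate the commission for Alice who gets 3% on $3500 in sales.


Convert rate to decimal:
3% = 0.03
Multiply by sales:
$3500 x 0.03 = $105

$105


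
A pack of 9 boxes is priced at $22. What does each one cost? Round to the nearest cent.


Total cost: $22
Number of items: 9
Unit price: $22 / 9 = $2.4444... ≈ $2.44

$2.44


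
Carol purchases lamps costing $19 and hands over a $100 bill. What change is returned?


Start with the amount paid:
$100
Subtract the price:
$100 - $19 = $81

$81


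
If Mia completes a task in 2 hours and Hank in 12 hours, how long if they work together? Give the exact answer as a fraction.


Mia's rate: 1/2 of the job per hour
Hank's rate: 1/12 of the job per hour
Combined rate: 1/2 + 1/12 = 7/12 per hour
Time = 1 / (7/12) = 12/7 hours (≈ 1.71 hours)

12/7 hours


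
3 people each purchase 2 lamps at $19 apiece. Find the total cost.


Cost per person:
2 x $19 = $38
Group total:
3 x $38 = $114

$114


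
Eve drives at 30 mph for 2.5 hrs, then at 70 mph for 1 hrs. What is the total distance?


Leg 1 distance:
30 x 2.5 = 75 miles
Leg 2 distance:
70 x 1 = 70 miles
Total distance:
75 + 70 = 145 miles

145 miles


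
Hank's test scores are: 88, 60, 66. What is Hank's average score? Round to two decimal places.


Add the scores:
88 + 60 + 66 = 214
Divide by the number of tests:
214 / 3 = 71.3333... ≈ 71.33

71.33


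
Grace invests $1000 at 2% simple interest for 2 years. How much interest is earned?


Use the formula I = P x R x T / 100
P x R x T = 1000 x 2 x 2 = 4000
I = 4000 / 100 = $40

$40


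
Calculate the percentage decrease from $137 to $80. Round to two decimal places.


Find the absolute change:
|80 - 137| = 57
Divide by original and multiply by 100:
57 / 137 x 100 = 41.6058...% ≈ 41.61%

41.61%


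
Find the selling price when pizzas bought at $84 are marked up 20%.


Calculate the markup amount:
20% of $84 = $16.80
Add to cost:
$84 + $16.80 = $100.80

$100.80


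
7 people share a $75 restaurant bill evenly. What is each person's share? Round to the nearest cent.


Total bill: $75
Number of people: 7
Each pays: $75 / 7 = $10.7142... ≈ $10.71

$10.71


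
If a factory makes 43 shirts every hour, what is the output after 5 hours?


Production rate: 43 shirts per hour
Time: 5 hours
Total: 43 x 5 = 215 shirts

215 shirts


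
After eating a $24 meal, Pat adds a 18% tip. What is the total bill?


Calculate the tip:
18% of $24 = $4.32
Add tip to meal cost:
$24 + $4.32 = $28.32

$28.32


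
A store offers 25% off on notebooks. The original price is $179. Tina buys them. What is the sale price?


Calculate the discount amount:
25% of $179 = $44.75
Subtract from original:
$179 - $44.75 = $134.25

$134.25


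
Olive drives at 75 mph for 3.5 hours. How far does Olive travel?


Use the formula: distance = speed x time
Speed = 75 mph, Time = 3.5 hours
75 x 3.5 = 262.5 miles

262.5 miles


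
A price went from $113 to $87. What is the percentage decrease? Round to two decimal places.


Find the absolute change:
|87 - 113| = 26
Divide by original and multiply by 100:
26 / 113 x 100 = 23.0088...% ≈ 23.01%

23.01%


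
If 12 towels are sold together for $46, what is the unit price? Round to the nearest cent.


Total cost: $46
Number of items: 12
Unit price: $46 / 12 = $3.8333... ≈ $3.83

$3.83


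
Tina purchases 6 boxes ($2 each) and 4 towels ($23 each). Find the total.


Cost of boxes:
6 x $2 = $12
Cost of towels:
4 x $23 = $92
Add both:
$12 + $92 = $104

$104


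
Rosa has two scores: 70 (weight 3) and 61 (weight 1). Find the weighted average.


Weighted sum:
3 x 70 + 1 x 61 = 271
Total weight:
3 + 1 = 4
Weighted average:
271 / 4 = 67.75

67.75


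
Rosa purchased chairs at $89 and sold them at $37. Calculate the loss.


Selling price = $37
Cost price = $89
Loss = cost price - selling price:
Loss = $89 - $37 = $52

$52


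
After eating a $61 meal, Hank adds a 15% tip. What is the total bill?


Calculate the tip:
15% of $61 = $9.15
Add tip to meal cost:
$61 + $9.15 = $70.15

$70.15


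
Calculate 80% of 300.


Convert percentage to decimal:
80% = 0.8
Multiply:
300 x 0.8 = 240

240


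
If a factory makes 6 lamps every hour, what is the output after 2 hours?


Production rate: 6 lamps per hour
Time: 2 hours
Total: 6 x 2 = 12 lamps

12 lamps


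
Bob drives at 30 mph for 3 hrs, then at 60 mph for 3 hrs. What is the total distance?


Leg 1 distance:
30 x 3 = 90 miles
Leg 2 distance:
60 x 3 = 180 miles
Total distance:
90 + 180 = 270 miles

270 miles


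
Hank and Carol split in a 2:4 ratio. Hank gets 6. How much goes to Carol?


Find the multiplier:
6 / 2 = 3
Apply to Carol's share:
4 x 3 = 12

12


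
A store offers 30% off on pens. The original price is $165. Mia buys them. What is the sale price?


Calculate the discount amount:
30% of $165 = $49.50
Subtract from original:
$165 - $49.50 = $115.50

$115.50


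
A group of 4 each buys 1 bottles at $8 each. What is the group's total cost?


Cost per person:
1 x $8 = $8
Group total:
4 x $8 = $32

$32


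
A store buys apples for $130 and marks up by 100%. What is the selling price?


Calculate the markup amount:
100% of $130 = $130
Add to cost:
$130 + $130 = $260

$260


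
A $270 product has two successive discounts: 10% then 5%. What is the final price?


First discount:
10% of $270 = $27
Price after first discount:
$270 - $27 = $243
Second discount:
5% of $243 = $12.15
Final price:
$243 - $12.15 = $230.85

$230.85


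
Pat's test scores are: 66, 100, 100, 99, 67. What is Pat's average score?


Add the scores:
66 + 100 + 100 + 99 + 67 = 432
Divide by the number of tests:
432 / 5 = 86.4

86.4


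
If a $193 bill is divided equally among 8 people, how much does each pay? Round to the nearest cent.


Total bill: $193
Number of people: 8
Each pays: $193 / 8 = $24.125 ≈ $24.13

$24.13


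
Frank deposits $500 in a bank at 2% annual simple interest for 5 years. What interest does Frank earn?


Use the formula I = P x R x T / 100
P x R x T = 500 x 2 x 5 = 5000
I = 5000 / 100 = $50

$50


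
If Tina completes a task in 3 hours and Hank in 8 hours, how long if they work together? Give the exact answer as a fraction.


Tina's rate: 1/3 of the job per hour
Hank's rate: 1/8 of the job per hour
Combined rate: 1/3 + 1/8 = 11/24 per hour
Time = 1 / (11/24) = 24/11 hours (≈ 2.18 hours)

24/11 hours


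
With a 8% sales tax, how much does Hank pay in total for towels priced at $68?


Calculate the tax:
8% of $68 = $5.44
Add tax to price:
$68 + $5.44 = $73.44

$73.44


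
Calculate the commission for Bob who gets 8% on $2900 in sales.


Convert rate to decimal:
8% = 0.08
Multiply by sales:
$2900 x 0.08 = $232

$232


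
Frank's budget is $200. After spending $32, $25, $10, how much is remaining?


Add up expenses:
$32 + $25 + $10 = $67
Subtract from budget:
$200 - $67 = $133

$133


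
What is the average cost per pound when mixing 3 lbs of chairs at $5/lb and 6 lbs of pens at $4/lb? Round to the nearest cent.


Cost of chairs:
3 x $5 = $15
Cost of pens:
6 x $4 = $24
Total cost: $15 + $24 = $39
Total weight: 9 lbs
Average: $39 / 9 = $4.3333... ≈ $4.33/lb

$4.33/lb


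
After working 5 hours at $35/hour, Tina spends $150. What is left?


Calculate earnings:
5 x $35 = $175
Subtract spending:
$175 - $150 = $25

$25


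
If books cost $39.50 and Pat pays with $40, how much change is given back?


Start with the amount paid:
$40
Subtract the price:
$40 - $39.50 = $0.50

$0.50


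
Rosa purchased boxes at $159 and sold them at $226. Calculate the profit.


Selling price = $226
Cost price = $159
Profit = selling price - cost price:
Profit = $226 - $159 = $67

$67


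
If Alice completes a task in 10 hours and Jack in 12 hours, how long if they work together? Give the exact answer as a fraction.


Alice's rate: 1/10 of the job per hour
Jack's rate: 1/12 of the job per hour
Combined rate: 1/10 + 1/12 = 11/60 per hour
Time = 1 / (11/60) = 60/11 hours (≈ 5.45 hours)

60/11 hours


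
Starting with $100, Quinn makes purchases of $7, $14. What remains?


Add up expenses:
$7 + $14 = $21
Subtract from budget:
$100 - $21 = $79

$79


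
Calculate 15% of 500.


Convert percentage to decimal:
15% = 0.15
Multiply:
500 x 0.15 = 75

75


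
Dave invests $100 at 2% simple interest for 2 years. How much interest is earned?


Use the formula I = P x R x T / 100
P x R x T = 100 x 2 x 2 = 400
I = 400 / 100 = $4

$4


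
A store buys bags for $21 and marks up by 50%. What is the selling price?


Calculate the markup amount:
50% of $21 = $10.50
Add to cost:
$21 + $10.50 = $31.50

$31.50


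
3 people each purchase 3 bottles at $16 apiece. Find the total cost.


Cost per person:
3 x $16 = $48
Group total:
3 x $48 = $144

$144


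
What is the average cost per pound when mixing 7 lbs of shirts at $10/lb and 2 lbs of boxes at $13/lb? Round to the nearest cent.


Cost of shirts:
7 x $10 = $70
Cost of boxes:
2 x $13 = $26
Total cost: $70 + $26 = $96
Total weight: 9 lbs
Average: $96 / 9 = $10.6666... ≈ $10.67/lb

$10.67/lb


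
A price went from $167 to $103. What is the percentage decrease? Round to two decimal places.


Find the absolute change:
|103 - 167| = 64
Divide by original and multiply by 100:
64 / 167 x 100 = 38.3233...% ≈ 38.32%

38.32%


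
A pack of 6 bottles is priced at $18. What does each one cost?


Total cost: $18
Number of items: 6
Unit price: $18 / 6 = $3

$3


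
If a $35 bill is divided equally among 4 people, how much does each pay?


Total bill: $35
Number of people: 4
Each pays: $35 / 4 = $8.75

$8.75


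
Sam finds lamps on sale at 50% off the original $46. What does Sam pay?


Calculate the discount amount:
50% of $46 = $23
Subtract from original:
$46 - $23 = $23

$23


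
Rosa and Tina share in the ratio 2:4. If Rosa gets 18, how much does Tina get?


Find the multiplier:
18 / 2 = 9
Apply to Tina's share:
4 x 9 = 36

36


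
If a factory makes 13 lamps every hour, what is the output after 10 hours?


Production rate: 13 lamps per hour
Time: 10 hours
Total: 13 x 10 = 130 lamps

130 lamps


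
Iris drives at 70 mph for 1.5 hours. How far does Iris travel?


Use the formula: distance = speed x time
Speed = 70 mph, Time = 1.5 hours
70 x 1.5 = 105 miles

105 miles


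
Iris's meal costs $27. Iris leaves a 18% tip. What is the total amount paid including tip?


Calculate the tip:
18% of $27 = $4.86
Add tip to meal cost:
$27 + $4.86 = $31.86

$31.86


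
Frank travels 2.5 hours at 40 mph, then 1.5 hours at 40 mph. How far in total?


Leg 1 distance:
40 x 2.5 = 100 miles
Leg 2 distance:
40 x 1.5 = 60 miles
Total distance:
100 + 60 = 160 miles

160 miles


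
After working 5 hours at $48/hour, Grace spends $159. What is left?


Calculate earnings:
5 x $48 = $240
Subtract spending:
$240 - $159 = $81

$81


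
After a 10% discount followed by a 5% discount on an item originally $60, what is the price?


First discount:
10% of $60 = $6
Price after first discount:
$60 - $6 = $54
Second discount:
5% of $54 = $2.70
Final price:
$54 - $2.70 = $51.30

$51.30


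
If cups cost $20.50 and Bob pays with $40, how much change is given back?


Start with the amount paid:
$40
Subtract the price:
$40 - $20.50 = $19.50

$19.50


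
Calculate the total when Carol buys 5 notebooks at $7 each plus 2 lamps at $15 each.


Cost of notebooks:
5 x $7 = $35
Cost of lamps:
2 x $15 = $30
Add both:
$35 + $30 = $65

$65


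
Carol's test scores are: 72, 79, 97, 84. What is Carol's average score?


Add the scores:
72 + 79 + 97 + 84 = 332
Divide by the number of tests:
332 / 4 = 83

83


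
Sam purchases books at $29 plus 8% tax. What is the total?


Calculate the tax:
8% of $29 = $2.32
Add tax to price:
$29 + $2.32 = $31.32

$31.32


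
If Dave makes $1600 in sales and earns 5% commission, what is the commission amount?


Convert rate to decimal:
5% = 0.05
Multiply by sales:
$1600 x 0.05 = $80

$80


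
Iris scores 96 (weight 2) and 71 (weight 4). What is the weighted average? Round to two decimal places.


Weighted sum:
2 x 96 + 4 x 71 = 476
Total weight:
2 + 4 = 6
Weighted average:
476 / 6 = 79.3333... ≈ 79.33

79.33


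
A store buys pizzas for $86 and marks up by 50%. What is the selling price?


Calculate the markup amount:
50% of $86 = $43
Add to cost:
$86 + $43 = $129

$129


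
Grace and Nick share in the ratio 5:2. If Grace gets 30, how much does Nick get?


Find the multiplier:
30 / 5 = 6
Apply to Nick's share:
2 x 6 = 12

12


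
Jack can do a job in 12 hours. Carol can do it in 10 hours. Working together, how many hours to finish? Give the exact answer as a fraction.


Jack's rate: 1/12 of the job per hour
Carol's rate: 1/10 of the job per hour
Combined rate: 1/12 + 1/10 = 11/60 per hour
Time = 1 / (11/60) = 60/11 hours (≈ 5.45 hours)

60/11 hours


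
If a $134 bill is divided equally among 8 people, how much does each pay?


Total bill: $134
Number of people: 8
Each pays: $134 / 8 = $16.75

$16.75


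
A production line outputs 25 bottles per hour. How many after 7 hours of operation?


Production rate: 25 bottles per hour
Time: 7 hours
Total: 25 x 7 = 175 bottles

175 bottles


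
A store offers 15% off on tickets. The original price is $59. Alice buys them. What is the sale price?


Calculate the discount amount:
15% of $59 = $8.85
Subtract from original:
$59 - $8.85 = $50.15

$50.15


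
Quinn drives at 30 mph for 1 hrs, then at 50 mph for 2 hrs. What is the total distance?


Leg 1 distance:
30 x 1 = 30 miles
Leg 2 distance:
50 x 2 = 100 miles
Total distance:
30 + 100 = 130 miles

130 miles


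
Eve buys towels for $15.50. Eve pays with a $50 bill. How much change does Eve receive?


Start with the amount paid:
$50
Subtract the price:
$50 - $15.50 = $34.50

$34.50


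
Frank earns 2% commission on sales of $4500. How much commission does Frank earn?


Convert rate to decimal:
2% = 0.02
Multiply by sales:
$4500 x 0.02 = $90

$90


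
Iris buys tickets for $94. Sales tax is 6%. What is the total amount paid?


Calculate the tax:
6% of $94 = $5.64
Add tax to price:
$94 + $5.64 = $99.64

$99.64


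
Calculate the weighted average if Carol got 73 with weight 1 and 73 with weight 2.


Weighted sum:
1 x 73 + 2 x 73 = 219
Total weight:
1 + 2 = 3
Weighted average:
219 / 3 = 73

73


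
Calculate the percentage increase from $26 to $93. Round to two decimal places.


Find the absolute change:
|93 - 26| = 67
Divide by original and multiply by 100:
67 / 26 x 100 = 257.6923...% ≈ 257.69%

257.69%


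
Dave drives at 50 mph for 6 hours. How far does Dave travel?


Use the formula: distance = speed x time
Speed = 50 mph, Time = 6 hours
50 x 6 = 300 miles

300 miles


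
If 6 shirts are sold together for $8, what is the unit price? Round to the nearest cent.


Total cost: $8
Number of items: 6
Unit price: $8 / 6 = $1.3333... ≈ $1.33

$1.33


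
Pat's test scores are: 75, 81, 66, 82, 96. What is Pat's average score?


Add the scores:
75 + 81 + 66 + 82 + 96 = 400
Divide by the number of tests:
400 / 5 = 80

80


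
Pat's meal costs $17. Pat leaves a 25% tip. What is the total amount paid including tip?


Calculate the tip:
25% of $17 = $4.25
Add tip to meal cost:
$17 + $4.25 = $21.25

$21.25


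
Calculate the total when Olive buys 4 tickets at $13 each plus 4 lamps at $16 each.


Cost of tickets:
4 x $13 = $52
Cost of lamps:
4 x $16 = $64
Add both:
$52 + $64 = $116

$116


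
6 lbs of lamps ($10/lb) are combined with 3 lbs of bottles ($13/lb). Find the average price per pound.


Cost of lamps:
6 x $10 = $60
Cost of bottles:
3 x $13 = $39
Total cost: $60 + $39 = $99
Total weight: 9 lbs
Average: $99 / 9 = $11/lb

$11/lb


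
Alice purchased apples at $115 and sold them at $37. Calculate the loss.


Selling price = $37
Cost price = $115
Loss = cost price - selling price:
Loss = $115 - $37 = $78

$78


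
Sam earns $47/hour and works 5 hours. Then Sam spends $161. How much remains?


Calculate earnings:
5 x $47 = $235
Subtract spending:
$235 - $161 = $74

$74


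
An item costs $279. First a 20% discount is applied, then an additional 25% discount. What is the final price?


First discount:
20% of $279 = $55.80
Price after first discount:
$279 - $55.80 = $223.20
Second discount:
25% of $223.20 = $55.80
Final price:
$223.20 - $55.80 = $167.40

$167.40


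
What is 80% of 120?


Convert percentage to decimal:
80% = 0.8
Multiply:
120 x 0.8 = 96

96


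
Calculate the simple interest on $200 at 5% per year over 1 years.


Use the formula I = P x R x T / 100
P x R x T = 200 x 5 x 1 = 1000
I = 1000 / 100 = $10

$10


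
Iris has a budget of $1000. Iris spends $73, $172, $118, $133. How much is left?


Add up expenses:
$73 + $172 + $118 + $133 = $496
Subtract from budget:
$1000 - $496 = $504

$504


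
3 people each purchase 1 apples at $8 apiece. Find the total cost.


Cost per person:
1 x $8 = $8
Group total:
3 x $8 = $24

$24


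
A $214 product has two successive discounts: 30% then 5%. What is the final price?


First discount:
30% of $214 = $64.20
Price after first discount:
$214 - $64.20 = $149.80
Second discount:
5% of $149.80 = $7.49
Final price:
$149.80 - $7.49 = $142.31

$142.31


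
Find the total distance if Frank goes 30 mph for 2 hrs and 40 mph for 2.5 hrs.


Leg 1 distance:
30 x 2 = 60 miles
Leg 2 distance:
40 x 2.5 = 100 miles
Total distance:
60 + 100 = 160 miles

160 miles


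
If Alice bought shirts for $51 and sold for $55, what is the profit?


Selling price = $55
Cost price = $51
Profit = selling price - cost price:
Profit = $55 - $51 = $4

$4


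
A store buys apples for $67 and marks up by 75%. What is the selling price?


Calculate the markup amount:
75% of $67 = $50.25
Add to cost:
$67 + $50.25 = $117.25

$117.25


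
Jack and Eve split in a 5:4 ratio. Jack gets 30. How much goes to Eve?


Find the multiplier:
30 / 5 = 6
Apply to Eve's share:
4 x 6 = 24

24


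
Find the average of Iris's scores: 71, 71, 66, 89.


Add the scores:
71 + 71 + 66 + 89 = 297
Divide by the number of tests:
297 / 4 = 74.25

74.25


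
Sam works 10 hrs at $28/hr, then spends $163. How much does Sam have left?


Calculate earnings:
10 x $28 = $280
Subtract spending:
$280 - $163 = $117

$117


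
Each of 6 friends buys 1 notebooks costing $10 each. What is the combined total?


Cost per person:
1 x $10 = $10
Group total:
6 x $10 = $60

$60


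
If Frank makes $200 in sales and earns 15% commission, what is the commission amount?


Convert rate to decimal:
15% = 0.15
Multiply by sales:
$200 x 0.15 = $30

$30


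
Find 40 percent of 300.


Convert percentage to decimal:
40% = 0.4
Multiply:
300 x 0.4 = 120

120


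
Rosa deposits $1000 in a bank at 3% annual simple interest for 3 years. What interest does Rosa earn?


Use the formula I = P x R x T / 100
P x R x T = 1000 x 3 x 3 = 9000
I = 9000 / 100 = $90

$90


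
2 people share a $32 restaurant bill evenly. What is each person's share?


Total bill: $32
Number of people: 2
Each pays: $32 / 2 = $16

$16


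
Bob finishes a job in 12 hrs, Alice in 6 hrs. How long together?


Bob's rate: 1/12 of the job per hour
Alice's rate: 1/6 of the job per hour
Combined rate: 1/12 + 1/6 = 1/4 per hour
Time = 1 / (1/4) = 4 hours

4 hours


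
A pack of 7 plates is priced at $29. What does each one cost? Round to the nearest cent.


Total cost: $29
Number of items: 7
Unit price: $29 / 7 = $4.1428... ≈ $4.14

$4.14


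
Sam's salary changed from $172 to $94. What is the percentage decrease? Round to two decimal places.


Find the absolute change:
|94 - 172| = 78
Divide by original and multiply by 100:
78 / 172 x 100 = 45.3488...% ≈ 45.35%

45.35%


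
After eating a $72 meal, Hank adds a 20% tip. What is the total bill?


Calculate the tip:
20% of $72 = $14.40
Add tip to meal cost:
$72 + $14.40 = $86.40

$86.40


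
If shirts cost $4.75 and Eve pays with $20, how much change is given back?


Start with the amount paid:
$20
Subtract the price:
$20 - $4.75 = $15.25

$15.25


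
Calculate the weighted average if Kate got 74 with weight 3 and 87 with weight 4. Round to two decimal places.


Weighted sum:
3 x 74 + 4 x 87 = 570
Total weight:
3 + 4 = 7
Weighted average:
570 / 7 = 81.4285... ≈ 81.43

81.43


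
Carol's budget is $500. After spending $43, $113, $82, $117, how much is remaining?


Add up expenses:
$43 + $113 + $82 + $117 = $355
Subtract from budget:
$500 - $355 = $145

$145


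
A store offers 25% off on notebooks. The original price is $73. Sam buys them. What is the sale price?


Calculate the discount amount:
25% of $73 = $18.25
Subtract from original:
$73 - $18.25 = $54.75

$54.75


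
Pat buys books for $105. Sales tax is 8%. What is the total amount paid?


Calculate the tax:
8% of $105 = $8.40
Add tax to price:
$105 + $8.40 = $113.40

$113.40


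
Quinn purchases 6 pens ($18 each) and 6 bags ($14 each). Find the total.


Cost of pens:
6 x $18 = $108
Cost of bags:
6 x $14 = $84
Add both:
$108 + $84 = $192

$192


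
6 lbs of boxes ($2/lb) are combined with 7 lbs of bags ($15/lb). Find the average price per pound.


Cost of boxes:
6 x $2 = $12
Cost of bags:
7 x $15 = $105
Total cost: $12 + $105 = $117
Total weight: 13 lbs
Average: $117 / 13 = $9/lb

$9/lb


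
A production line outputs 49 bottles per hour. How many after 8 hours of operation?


Production rate: 49 bottles per hour
Time: 8 hours
Total: 49 x 8 = 392 bottles

392 bottles


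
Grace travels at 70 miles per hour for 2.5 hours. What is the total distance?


Use the formula: distance = speed x time
Speed = 70 mph, Time = 2.5 hours
70 x 2.5 = 175 miles

175 miles


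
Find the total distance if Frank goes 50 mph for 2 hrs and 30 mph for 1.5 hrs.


Leg 1 distance:
50 x 2 = 100 miles
Leg 2 distance:
30 x 1.5 = 45 miles
Total distance:
100 + 45 = 145 miles

145 miles


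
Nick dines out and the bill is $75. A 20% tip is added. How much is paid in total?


Calculate the tip:
20% of $75 = $15
Add tip to meal cost:
$75 + $15 = $90

$90


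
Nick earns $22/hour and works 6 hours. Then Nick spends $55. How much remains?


Calculate earnings:
6 x $22 = $132
Subtract spending:
$132 - $55 = $77

$77


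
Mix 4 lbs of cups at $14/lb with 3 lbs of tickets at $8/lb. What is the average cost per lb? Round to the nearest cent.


Cost of cups:
4 x $14 = $56
Cost of tickets:
3 x $8 = $24
Total cost: $56 + $24 = $80
Total weight: 7 lbs
Average: $80 / 7 = $11.4285... ≈ $11.43/lb

$11.43/lb


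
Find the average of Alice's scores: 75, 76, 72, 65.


Add the scores:
75 + 76 + 72 + 65 = 288
Divide by the number of tests:
288 / 4 = 72

72


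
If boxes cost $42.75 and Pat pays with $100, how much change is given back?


Start with the amount paid:
$100
Subtract the price:
$100 - $42.75 = $57.25

$57.25


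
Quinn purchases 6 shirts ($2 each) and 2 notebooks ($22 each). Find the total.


Cost of shirts:
6 x $2 = $12
Cost of notebooks:
2 x $22 = $44
Add both:
$12 + $44 = $56

$56


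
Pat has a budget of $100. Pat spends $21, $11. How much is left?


Add up expenses:
$21 + $11 = $32
Subtract from budget:
$100 - $32 = $68

$68


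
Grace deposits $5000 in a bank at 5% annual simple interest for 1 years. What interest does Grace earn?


Use the formula I = P x R x T / 100
P x R x T = 5000 x 5 x 1 = 25000
I = 25000 / 100 = $250

$250


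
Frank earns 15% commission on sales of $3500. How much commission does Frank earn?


Convert rate to decimal:
15% = 0.15
Multiply by sales:
$3500 x 0.15 = $525

$525


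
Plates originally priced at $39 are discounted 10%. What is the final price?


Calculate the discount amount:
10% of $39 = $3.90
Subtract from original:
$39 - $3.90 = $35.10

$35.10


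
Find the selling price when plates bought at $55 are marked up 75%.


Calculate the markup amount:
75% of $55 = $41.25
Add to cost:
$55 + $41.25 = $96.25

$96.25


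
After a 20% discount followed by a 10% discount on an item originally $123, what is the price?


First discount:
20% of $123 = $24.60
Price after first discount:
$123 - $24.60 = $98.40
Second discount:
10% of $98.40 = $9.84
Final price:
$98.40 - $9.84 = $88.56

$88.56


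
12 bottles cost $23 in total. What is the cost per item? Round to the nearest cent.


Total cost: $23
Number of items: 12
Unit price: $23 / 12 = $1.9166... ≈ $1.92

$1.92


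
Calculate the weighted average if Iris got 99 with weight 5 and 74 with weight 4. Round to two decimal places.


Weighted sum:
5 x 99 + 4 x 74 = 791
Total weight:
5 + 4 = 9
Weighted average:
791 / 9 = 87.8888... ≈ 87.89

87.89


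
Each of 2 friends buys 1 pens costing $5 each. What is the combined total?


Cost per person:
1 x $5 = $5
Group total:
2 x $5 = $10

$10


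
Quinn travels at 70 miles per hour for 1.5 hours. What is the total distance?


Use the formula: distance = speed x time
Speed = 70 mph, Time = 1.5 hours
70 x 1.5 = 105 miles

105 miles


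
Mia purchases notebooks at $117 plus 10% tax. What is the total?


Calculate the tax:
10% of $117 = $11.70
Add tax to price:
$117 + $11.70 = $128.70

$128.70


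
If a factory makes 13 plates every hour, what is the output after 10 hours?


Production rate: 13 plates per hour
Time: 10 hours
Total: 13 x 10 = 130 plates

130 plates


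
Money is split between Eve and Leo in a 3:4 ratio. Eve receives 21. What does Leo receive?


Find the multiplier:
21 / 3 = 7
Apply to Leo's share:
4 x 7 = 28

28


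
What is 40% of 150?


Convert percentage to decimal:
40% = 0.4
Multiply:
150 x 0.4 = 60

60


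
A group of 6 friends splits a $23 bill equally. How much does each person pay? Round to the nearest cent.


Total bill: $23
Number of people: 6
Each pays: $23 / 6 = $3.8333... ≈ $3.83

$3.83


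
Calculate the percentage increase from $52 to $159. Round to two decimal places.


Find the absolute change:
|159 - 52| = 107
Divide by original and multiply by 100:
107 / 52 x 100 = 205.7692...% ≈ 205.77%

205.77%


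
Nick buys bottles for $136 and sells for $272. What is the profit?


Selling price = $272
Cost price = $136
Profit = selling price - cost price:
Profit = $272 - $136 = $136

$136


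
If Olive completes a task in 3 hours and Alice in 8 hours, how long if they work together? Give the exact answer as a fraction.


Olive's rate: 1/3 of the job per hour
Alice's rate: 1/8 of the job per hour
Combined rate: 1/3 + 1/8 = 11/24 per hour
Time = 1 / (11/24) = 24/11 hours (≈ 2.18 hours)

24/11 hours


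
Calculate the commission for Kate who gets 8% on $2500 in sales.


Convert rate to decimal:
8% = 0.08
Multiply by sales:
$2500 x 0.08 = $200

$200


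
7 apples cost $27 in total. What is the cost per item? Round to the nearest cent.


Total cost: $27
Number of items: 7
Unit price: $27 / 7 = $3.8571... ≈ $3.86

$3.86


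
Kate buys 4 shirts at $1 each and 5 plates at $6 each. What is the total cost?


Cost of shirts:
4 x $1 = $4
Cost of plates:
5 x $6 = $30
Add both:
$4 + $30 = $34

$34


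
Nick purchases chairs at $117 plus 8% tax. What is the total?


Calculate the tax:
8% of $117 = $9.36
Add tax to price:
$117 + $9.36 = $126.36

$126.36


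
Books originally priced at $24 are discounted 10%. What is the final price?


Calculate the discount amount:
10% of $24 = $2.40
Subtract from original:
$24 - $2.40 = $21.60

$21.60


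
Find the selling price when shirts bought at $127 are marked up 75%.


Calculate the markup amount:
75% of $127 = $95.25
Add to cost:
$127 + $95.25 = $222.25

$222.25


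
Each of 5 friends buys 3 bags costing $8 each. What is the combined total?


Cost per person:
3 x $8 = $24
Group total:
5 x $24 = $120

$120


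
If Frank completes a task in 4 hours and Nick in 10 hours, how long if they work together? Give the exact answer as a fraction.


Frank's rate: 1/4 of the job per hour
Nick's rate: 1/10 of the job per hour
Combined rate: 1/4 + 1/10 = 7/20 per hour
Time = 1 / (7/20) = 20/7 hours (≈ 2.86 hours)

20/7 hours


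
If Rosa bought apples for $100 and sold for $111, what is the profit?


Selling price = $111
Cost price = $100
Profit = selling price - cost price:
Profit = $111 - $100 = $11

$11


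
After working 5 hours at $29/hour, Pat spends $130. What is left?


Calculate earnings:
5 x $29 = $145
Subtract spending:
$145 - $130 = $15

$15


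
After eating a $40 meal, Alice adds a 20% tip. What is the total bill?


Calculate the tip:
20% of $40 = $8
Add tip to meal cost:
$40 + $8 = $48

$48


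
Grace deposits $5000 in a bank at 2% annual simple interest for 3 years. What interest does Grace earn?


Use the formula I = P x R x T / 100
P x R x T = 5000 x 2 x 3 = 30000
I = 30000 / 100 = $300

$300


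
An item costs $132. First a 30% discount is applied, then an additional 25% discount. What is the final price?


First discount:
30% of $132 = $39.60
Price after first discount:
$132 - $39.60 = $92.40
Second discount:
25% of $92.40 = $23.10
Final price:
$92.40 - $23.10 = $69.30

$69.30


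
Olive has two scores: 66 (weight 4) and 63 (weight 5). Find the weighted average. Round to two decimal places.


Weighted sum:
4 x 66 + 5 x 63 = 579
Total weight:
4 + 5 = 9
Weighted average:
579 / 9 = 64.3333... ≈ 64.33

64.33


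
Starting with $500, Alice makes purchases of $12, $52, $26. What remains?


Add up expenses:
$12 + $52 + $26 = $90
Subtract from budget:
$500 - $90 = $410

$410


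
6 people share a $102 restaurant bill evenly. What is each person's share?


Total bill: $102
Number of people: 6
Each pays: $102 / 6 = $17

$17


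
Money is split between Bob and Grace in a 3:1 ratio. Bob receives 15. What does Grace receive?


Find the multiplier:
15 / 3 = 5
Apply to Grace's share:
1 x 5 = 5

5


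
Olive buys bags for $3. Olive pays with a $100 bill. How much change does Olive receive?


Start with the amount paid:
$100
Subtract the price:
$100 - $3 = $97

$97


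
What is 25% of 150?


Convert percentage to decimal:
25% = 0.25
Multiply:
150 x 0.25 = 37.5

37.5


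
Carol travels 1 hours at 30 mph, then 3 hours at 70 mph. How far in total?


Leg 1 distance:
30 x 1 = 30 miles
Leg 2 distance:
70 x 3 = 210 miles
Total distance:
30 + 210 = 240 miles

240 miles


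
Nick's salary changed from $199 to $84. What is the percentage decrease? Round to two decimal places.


Find the absolute change:
|84 - 199| = 115
Divide by original and multiply by 100:
115 / 199 x 100 = 57.7889...% ≈ 57.79%

57.79%


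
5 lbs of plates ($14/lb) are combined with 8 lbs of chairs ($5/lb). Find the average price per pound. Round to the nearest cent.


Cost of plates:
5 x $14 = $70
Cost of chairs:
8 x $5 = $40
Total cost: $70 + $40 = $110
Total weight: 13 lbs
Average: $110 / 13 = $8.4615... ≈ $8.46/lb

$8.46/lb


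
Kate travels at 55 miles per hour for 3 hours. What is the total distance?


Use the formula: distance = speed x time
Speed = 55 mph, Time = 3 hours
55 x 3 = 165 miles

165 miles


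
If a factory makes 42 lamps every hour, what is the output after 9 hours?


Production rate: 42 lamps per hour
Time: 9 hours
Total: 42 x 9 = 378 lamps

378 lamps


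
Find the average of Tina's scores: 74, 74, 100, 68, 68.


Add the scores:
74 + 74 + 100 + 68 + 68 = 384
Divide by the number of tests:
384 / 5 = 76.8

76.8


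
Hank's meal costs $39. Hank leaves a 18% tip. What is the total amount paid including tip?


Calculate the tip:
18% of $39 = $7.02
Add tip to meal cost:
$39 + $7.02 = $46.02

$46.02


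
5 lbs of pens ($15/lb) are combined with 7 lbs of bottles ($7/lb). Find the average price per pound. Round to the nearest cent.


Cost of pens:
5 x $15 = $75
Cost of bottles:
7 x $7 = $49
Total cost: $75 + $49 = $124
Total weight: 12 lbs
Average: $124 / 12 = $10.3333... ≈ $10.33/lb

$10.33/lb


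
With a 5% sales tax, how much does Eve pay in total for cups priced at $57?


Calculate the tax:
5% of $57 = $2.85
Add tax to price:
$57 + $2.85 = $59.85

$59.85


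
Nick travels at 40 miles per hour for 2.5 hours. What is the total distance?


Use the formula: distance = speed x time
Speed = 40 mph, Time = 2.5 hours
40 x 2.5 = 100 miles

100 miles


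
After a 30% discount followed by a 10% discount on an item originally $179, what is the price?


First discount:
30% of $179 = $53.70
Price after first discount:
$179 - $53.70 = $125.30
Second discount:
10% of $125.30 = $12.53
Final price:
$125.30 - $12.53 = $112.77

$112.77


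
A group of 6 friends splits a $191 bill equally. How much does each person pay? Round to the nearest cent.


Total bill: $191
Number of people: 6
Each pays: $191 / 6 = $31.8333... ≈ $31.83

$31.83


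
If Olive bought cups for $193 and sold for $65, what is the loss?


Selling price = $65
Cost price = $193
Loss = cost price - selling price:
Loss = $193 - $65 = $128

$128


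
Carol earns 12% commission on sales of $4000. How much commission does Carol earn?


Convert rate to decimal:
12% = 0.12
Multiply by sales:
$4000 x 0.12 = $480

$480


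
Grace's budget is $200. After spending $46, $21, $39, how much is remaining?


Add up expenses:
$46 + $21 + $39 = $106
Subtract from budget:
$200 - $106 = $94

$94


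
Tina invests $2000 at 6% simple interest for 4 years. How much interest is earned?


Use the formula I = P x R x T / 100
P x R x T = 2000 x 6 x 4 = 48000
I = 48000 / 100 = $480

$480


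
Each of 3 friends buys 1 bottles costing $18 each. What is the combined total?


Cost per person:
1 x $18 = $18
Group total:
3 x $18 = $54

$54


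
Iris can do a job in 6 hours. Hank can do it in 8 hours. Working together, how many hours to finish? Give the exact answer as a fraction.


Iris's rate: 1/6 of the job per hour
Hank's rate: 1/8 of the job per hour
Combined rate: 1/6 + 1/8 = 7/24 per hour
Time = 1 / (7/24) = 24/7 hours (≈ 3.43 hours)

24/7 hours


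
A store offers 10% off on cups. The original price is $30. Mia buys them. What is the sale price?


Calculate the discount amount:
10% of $30 = $3
Subtract from original:
$30 - $3 = $27

$27


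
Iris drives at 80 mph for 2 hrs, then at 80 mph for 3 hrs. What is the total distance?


Leg 1 distance:
80 x 2 = 160 miles
Leg 2 distance:
80 x 3 = 240 miles
Total distance:
160 + 240 = 400 miles

400 miles


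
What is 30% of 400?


Convert percentage to decimal:
30% = 0.3
Multiply:
400 x 0.3 = 120

120


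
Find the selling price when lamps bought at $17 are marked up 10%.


Calculate the markup amount:
10% of $17 = $1.70
Add to cost:
$17 + $1.70 = $18.70

$18.70


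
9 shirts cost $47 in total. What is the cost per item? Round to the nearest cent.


Total cost: $47
Number of items: 9
Unit price: $47 / 9 = $5.2222... ≈ $5.22

$5.22
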